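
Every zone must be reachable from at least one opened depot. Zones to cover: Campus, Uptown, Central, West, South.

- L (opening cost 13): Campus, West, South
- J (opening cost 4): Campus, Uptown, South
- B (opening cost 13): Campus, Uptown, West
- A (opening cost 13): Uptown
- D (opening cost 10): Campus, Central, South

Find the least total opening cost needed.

This is a weighted set-cover instance.
The greedy cost-per-new-zone heuristic would pick J, D, and L for 27, but a cheaper cover exists.
Choose B and D: together they cover Campus, Uptown, Central, West, South — every zone.
Total opening cost: 13 + 10 = 23.
No cover costs less than 23.

23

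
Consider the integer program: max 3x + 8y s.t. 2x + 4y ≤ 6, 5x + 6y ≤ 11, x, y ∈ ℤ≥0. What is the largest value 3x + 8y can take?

11

(x,y)=(1,1) is feasible, giving 11.
(x,y)=(0,1) is feasible, giving 8.
(x,y)=(2,0) is feasible, giving 6.
(x,y)=(1,0) is feasible, giving 3.
The best lattice point is (1,1), giving 11.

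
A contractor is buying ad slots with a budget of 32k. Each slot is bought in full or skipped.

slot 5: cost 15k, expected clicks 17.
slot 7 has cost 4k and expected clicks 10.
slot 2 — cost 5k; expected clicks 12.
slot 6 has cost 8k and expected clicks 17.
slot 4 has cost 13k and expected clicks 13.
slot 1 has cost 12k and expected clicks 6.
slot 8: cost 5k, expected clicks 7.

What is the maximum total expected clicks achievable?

56

This is an integer program with binary decision variables.
Allowing fractional choices, the relaxed optimum would be about 57.3, but ad slots are indivisible.
slot 7 + slot 2 + slot 6 + slot 4: cost 4 + 5 + 8 + 13 = 30 ≤ 32, expected clicks 10 + 12 + 17 + 13 = 52.
slot 5 + slot 7 + slot 2 + slot 6: cost 15 + 4 + 5 + 8 = 32 ≤ 32, expected clicks 17 + 10 + 12 + 17 = 56.
Best is slot 5, slot 7, slot 2, and slot 6 with total expected clicks 56.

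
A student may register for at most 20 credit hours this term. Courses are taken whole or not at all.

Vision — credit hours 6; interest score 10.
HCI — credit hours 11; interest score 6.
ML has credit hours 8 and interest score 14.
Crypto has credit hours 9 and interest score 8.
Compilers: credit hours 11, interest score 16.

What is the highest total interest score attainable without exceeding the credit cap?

Vision + Compilers: credit hours 6 + 11 = 17 ≤ 20, interest score 10 + 16 = 26.
ML + Compilers: credit hours 8 + 11 = 19 ≤ 20, interest score 14 + 16 = 30.
Best is ML and Compilers with total interest score 30.

30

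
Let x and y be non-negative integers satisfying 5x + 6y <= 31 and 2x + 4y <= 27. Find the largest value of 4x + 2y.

24

(x,y)=(6,0): 5·6+6·0=30≤31, 2·6+4·0=12≤27, objective 24.
(x,y)=(5,1): 5·5+6·1=31≤31, 2·5+4·1=14≤27, objective 22.
(x,y)=(5,0): 5·5+6·0=25≤31, 2·5+4·0=10≤27, objective 20.
Maximum is 24 at (x,y)=(6,0).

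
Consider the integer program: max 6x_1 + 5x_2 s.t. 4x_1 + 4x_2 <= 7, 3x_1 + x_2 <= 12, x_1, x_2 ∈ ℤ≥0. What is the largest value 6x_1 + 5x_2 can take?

6

(x_1,x_2)=(1,0): 4·1+4·0=4≤7, 3·1+1·0=3≤12, objective 6.
(x_1,x_2)=(0,1): 4·0+4·1=4≤7, 3·0+1·1=1≤12, objective 5.
(x_1,x_2)=(0,0): 4·0+4·0=0≤7, 3·0+1·0=0≤12, objective 0.
Maximum is 6 at (x_1,x_2)=(1,0).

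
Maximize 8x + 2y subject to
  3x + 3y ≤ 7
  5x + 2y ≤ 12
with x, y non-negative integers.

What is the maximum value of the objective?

Relaxing integrality, the LP optimum is 18.67 at (x,y) = (2.33, 0), which is not an integer point.
(x,y)=(2,0): 3·2+3·0=6≤7, 5·2+2·0=10≤12, objective 16.
(x,y)=(1,1): 3·1+3·1=6≤7, 5·1+2·1=7≤12, objective 10.
No feasible integer point exceeds 16.

16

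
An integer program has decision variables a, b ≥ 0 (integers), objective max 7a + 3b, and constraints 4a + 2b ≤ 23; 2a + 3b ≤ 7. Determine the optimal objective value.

21

Relaxing integrality, the LP optimum is 24.50 at (a,b) = (3.5, 0), which is not an integer point.
(a,b)=(3,0) is feasible, giving 21.
(a,b)=(2,1) is feasible, giving 17.
Maximum is 21 at (a,b)=(3,0).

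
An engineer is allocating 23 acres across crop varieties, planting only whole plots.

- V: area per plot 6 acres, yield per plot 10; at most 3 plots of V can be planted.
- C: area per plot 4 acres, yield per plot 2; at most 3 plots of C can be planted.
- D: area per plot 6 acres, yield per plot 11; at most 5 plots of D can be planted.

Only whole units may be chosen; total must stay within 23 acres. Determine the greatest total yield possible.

D has the best ratio (11/6); taking only D gives at most 3×11 = 33 (stopped by the area limit).
Mixing does better — 1×C and 3×D: area 22 ≤ 23, yield 1·2 + 3·11 = 35.

35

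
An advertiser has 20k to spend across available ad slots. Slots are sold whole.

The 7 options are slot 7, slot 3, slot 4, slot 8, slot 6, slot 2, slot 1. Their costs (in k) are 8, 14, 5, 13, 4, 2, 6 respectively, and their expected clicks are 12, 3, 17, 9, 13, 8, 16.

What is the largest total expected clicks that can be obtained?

slot 7 + slot 4 + slot 6 + slot 2: cost 8 + 5 + 4 + 2 = 19 ≤ 20, expected clicks 12 + 17 + 13 + 8 = 50.
slot 4 + slot 6 + slot 2 + slot 1: cost 5 + 4 + 2 + 6 = 17 ≤ 20, expected clicks 17 + 13 + 8 + 16 = 54.
Best is slot 4, slot 6, slot 2, and slot 1 with total expected clicks 54.

54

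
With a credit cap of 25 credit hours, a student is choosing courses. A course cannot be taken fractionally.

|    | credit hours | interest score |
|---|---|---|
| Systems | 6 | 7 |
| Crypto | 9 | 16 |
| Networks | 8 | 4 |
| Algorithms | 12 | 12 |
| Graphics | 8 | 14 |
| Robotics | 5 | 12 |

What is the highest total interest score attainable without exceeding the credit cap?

Algorithms + Graphics + Robotics: credit hours 12 + 8 + 5 = 25 ≤ 25, interest score 12 + 14 + 12 = 38.
Systems + Crypto + Graphics: credit hours 6 + 9 + 8 = 23 ≤ 25, interest score 7 + 16 + 14 = 37.
Crypto + Graphics + Robotics: credit hours 9 + 8 + 5 = 22 ≤ 25, interest score 16 + 14 + 12 = 42.
Best is Crypto, Graphics, and Robotics with total interest score 42.

42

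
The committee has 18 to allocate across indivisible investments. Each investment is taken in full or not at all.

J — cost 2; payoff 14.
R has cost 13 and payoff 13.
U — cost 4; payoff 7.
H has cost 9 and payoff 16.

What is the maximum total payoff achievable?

Allowing fractional choices, the relaxed optimum would be about 40.0, but investments are indivisible.
J + R: cost 2 + 13 = 15 ≤ 18, payoff 14 + 13 = 27.
J + H: cost 2 + 9 = 11 ≤ 18, payoff 14 + 16 = 30.
J + U + H: cost 2 + 4 + 9 = 15 ≤ 18, payoff 14 + 7 + 16 = 37.
Best is J, U, and H with total payoff 37.

37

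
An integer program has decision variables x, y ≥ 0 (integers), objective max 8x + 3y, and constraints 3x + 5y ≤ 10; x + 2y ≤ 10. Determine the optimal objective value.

The continuous relaxation peaks at (3.33, 0) with value 26.67; rounding to a feasible lattice point costs some objective.
(x,y)=(3,0): 3·3+5·0=9≤10, 1·3+2·0=3≤10, objective 24.
(x,y)=(2,0): 3·2+5·0=6≤10, 1·2+2·0=2≤10, objective 16.
No feasible integer point exceeds 24.

24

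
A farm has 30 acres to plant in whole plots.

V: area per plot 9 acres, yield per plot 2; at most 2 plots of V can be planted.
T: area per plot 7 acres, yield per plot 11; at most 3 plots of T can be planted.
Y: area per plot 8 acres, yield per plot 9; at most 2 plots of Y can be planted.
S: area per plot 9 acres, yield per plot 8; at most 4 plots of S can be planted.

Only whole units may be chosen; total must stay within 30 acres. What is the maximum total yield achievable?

42

T has the best ratio (11/7); taking only T gives at most 3×11 = 33 (stopped by the supply cap of 3).
Mixing does better — 3×T and 1×Y: area 29 ≤ 30, yield 3·11 + 1·9 = 42.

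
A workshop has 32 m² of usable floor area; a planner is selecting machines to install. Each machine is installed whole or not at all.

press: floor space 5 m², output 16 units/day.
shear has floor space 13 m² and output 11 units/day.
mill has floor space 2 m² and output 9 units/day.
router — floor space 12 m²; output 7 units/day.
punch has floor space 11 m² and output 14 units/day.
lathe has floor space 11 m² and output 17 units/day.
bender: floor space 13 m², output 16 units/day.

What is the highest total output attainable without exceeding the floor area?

58

Allowing fractional choices, the relaxed optimum would be about 59.7, but machines are indivisible.
press + mill + lathe + bender: floor space 5 + 2 + 11 + 13 = 31 ≤ 32, output 16 + 9 + 17 + 16 = 58.
press + mill + punch + lathe: floor space 5 + 2 + 11 + 11 = 29 ≤ 32, output 16 + 9 + 14 + 17 = 56.
Best is press, mill, lathe, and bender with total output 58.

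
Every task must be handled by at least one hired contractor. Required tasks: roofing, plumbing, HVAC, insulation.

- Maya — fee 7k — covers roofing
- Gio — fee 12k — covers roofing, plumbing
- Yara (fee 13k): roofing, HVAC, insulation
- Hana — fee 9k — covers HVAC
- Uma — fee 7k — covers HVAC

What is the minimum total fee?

Choose Gio and Yara: together they cover roofing, plumbing, HVAC, insulation — every task.
Total fee: 12 + 13 = 25.
No cover costs less than 25.

25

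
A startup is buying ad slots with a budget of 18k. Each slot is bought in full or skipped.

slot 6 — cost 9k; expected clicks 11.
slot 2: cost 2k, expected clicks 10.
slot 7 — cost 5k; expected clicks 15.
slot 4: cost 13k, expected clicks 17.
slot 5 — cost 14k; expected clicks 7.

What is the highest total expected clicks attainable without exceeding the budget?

Take slot 6, slot 2, and slot 7: cost 9 + 2 + 5 = 16 ≤ 18, expected clicks 11 + 10 + 15 = 36.
No other feasible combination does better.

36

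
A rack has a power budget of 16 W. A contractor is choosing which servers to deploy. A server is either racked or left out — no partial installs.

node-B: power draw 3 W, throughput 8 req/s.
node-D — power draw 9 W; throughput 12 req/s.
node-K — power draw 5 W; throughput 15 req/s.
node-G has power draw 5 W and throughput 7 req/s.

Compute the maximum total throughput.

node-B + node-K + node-G: power draw 3 + 5 + 5 = 13 ≤ 16, throughput 8 + 15 + 7 = 30.
node-B + node-K: power draw 3 + 5 = 8 ≤ 16, throughput 8 + 15 = 23.
node-D + node-K: power draw 9 + 5 = 14 ≤ 16, throughput 12 + 15 = 27.
Best is node-B, node-K, and node-G with total throughput 30.

30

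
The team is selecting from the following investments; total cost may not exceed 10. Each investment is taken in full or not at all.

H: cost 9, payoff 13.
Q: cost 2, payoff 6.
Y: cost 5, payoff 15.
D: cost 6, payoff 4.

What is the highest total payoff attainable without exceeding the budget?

Take Q and Y: cost 2 + 5 = 7 ≤ 10, payoff 6 + 15 = 21.
No other feasible combination does better.

21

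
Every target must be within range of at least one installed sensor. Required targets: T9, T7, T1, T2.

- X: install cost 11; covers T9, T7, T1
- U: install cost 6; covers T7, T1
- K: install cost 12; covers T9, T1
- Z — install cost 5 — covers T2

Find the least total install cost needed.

16

The greedy cost-per-new-target heuristic would pick U, Z, and X for 22, but a cheaper cover exists.
Choose X and Z: together they cover T9, T7, T1, T2 — every target.
Total install cost: 11 + 5 = 16.
No cover costs less than 16.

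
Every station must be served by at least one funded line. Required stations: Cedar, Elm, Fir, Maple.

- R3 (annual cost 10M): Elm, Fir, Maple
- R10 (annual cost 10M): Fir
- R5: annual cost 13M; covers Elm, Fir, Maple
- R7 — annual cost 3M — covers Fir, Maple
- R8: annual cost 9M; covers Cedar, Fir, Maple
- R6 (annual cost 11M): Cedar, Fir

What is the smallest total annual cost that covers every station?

Choose R3 and R8: together they cover Cedar, Elm, Fir, Maple — every station.
Total annual cost: 10 + 9 = 19.

19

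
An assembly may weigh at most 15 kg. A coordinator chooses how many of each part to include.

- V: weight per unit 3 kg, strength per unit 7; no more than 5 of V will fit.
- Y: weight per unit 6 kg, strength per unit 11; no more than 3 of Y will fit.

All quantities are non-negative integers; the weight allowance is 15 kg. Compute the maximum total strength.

35

3×V and 1×Y: weight 15 ≤ 15, strength 3·7 + 1·11 = 32.
5×V: weight 15 ≤ 15, strength 5·7 = 35.
Best is 35.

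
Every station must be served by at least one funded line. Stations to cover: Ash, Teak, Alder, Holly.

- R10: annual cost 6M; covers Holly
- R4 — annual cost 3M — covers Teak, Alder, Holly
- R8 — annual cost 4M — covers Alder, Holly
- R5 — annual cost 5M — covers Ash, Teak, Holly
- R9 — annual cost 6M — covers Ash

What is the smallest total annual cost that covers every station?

8

This is a weighted set-cover instance.
Choose R4 and R5: together they cover Ash, Teak, Alder, Holly — every station.
Total annual cost: 3 + 5 = 8.
No cover costs less than 8.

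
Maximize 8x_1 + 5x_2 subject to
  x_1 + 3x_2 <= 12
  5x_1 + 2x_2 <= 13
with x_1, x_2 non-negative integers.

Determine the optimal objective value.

23

The continuous relaxation peaks at (1.15, 3.62) with value 27.31; rounding to a feasible lattice point costs some objective.
(x_1,x_2)=(1,3): 1·1+3·3=10≤12, 5·1+2·3=11≤13, objective 23.
(x_1,x_2)=(0,4): 1·0+3·4=12≤12, 5·0+2·4=8≤13, objective 20.
Maximum is 23 at (x_1,x_2)=(1,3).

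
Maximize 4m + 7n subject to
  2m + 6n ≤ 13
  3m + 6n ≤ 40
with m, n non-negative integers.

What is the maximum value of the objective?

(m,n)=(6,0): 2·6+6·0=12≤13, 3·6+6·0=18≤40, objective 24.
(m,n)=(5,0): 2·5+6·0=10≤13, 3·5+6·0=15≤40, objective 20.
Maximum is 24 at (m,n)=(6,0).

24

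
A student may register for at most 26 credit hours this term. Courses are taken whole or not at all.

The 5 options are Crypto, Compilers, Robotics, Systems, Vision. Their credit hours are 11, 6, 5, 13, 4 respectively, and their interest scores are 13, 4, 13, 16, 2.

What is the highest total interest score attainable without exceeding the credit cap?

33

Take Compilers, Robotics, and Systems: credit hours 6 + 5 + 13 = 24 ≤ 26, interest score 4 + 13 + 16 = 33.
No other feasible combination does better.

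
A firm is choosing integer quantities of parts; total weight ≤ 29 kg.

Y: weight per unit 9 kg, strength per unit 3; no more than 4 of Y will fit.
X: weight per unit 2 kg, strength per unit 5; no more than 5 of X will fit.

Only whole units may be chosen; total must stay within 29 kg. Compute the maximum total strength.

31

1×Y and 5×X: weight 19 ≤ 29, strength 1·3 + 5·5 = 28.
2×Y and 5×X: weight 28 ≤ 29, strength 2·3 + 5·5 = 31.
Best is 31.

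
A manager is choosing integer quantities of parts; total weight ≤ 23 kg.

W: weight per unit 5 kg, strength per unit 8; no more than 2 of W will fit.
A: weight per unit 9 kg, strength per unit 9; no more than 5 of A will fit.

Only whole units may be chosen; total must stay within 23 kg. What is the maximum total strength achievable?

Take 1×W and 2×A: weight 23 ≤ 23, strength 1·8 + 2·9 = 26.
No other integer combination yields more.

26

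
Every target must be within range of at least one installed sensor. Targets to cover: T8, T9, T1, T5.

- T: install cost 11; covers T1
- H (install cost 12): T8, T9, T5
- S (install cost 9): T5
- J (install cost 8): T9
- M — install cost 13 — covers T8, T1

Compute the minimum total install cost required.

Choose T and H: together they cover T8, T9, T1, T5 — every target.
Total install cost: 11 + 12 = 23.
No cover costs less than 23.

23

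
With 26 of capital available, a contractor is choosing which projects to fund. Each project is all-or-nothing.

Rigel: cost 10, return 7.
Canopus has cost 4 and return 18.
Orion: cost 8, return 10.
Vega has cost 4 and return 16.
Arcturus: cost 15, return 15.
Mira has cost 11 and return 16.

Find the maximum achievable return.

51

Allowing fractional choices, the relaxed optimum would be about 58.8, but projects are indivisible.
Canopus + Vega + Mira: cost 4 + 4 + 11 = 19 ≤ 26, return 18 + 16 + 16 = 50.
Canopus + Vega + Arcturus: cost 4 + 4 + 15 = 23 ≤ 26, return 18 + 16 + 15 = 49.
Rigel + Canopus + Orion + Vega: cost 10 + 4 + 8 + 4 = 26 ≤ 26, return 7 + 18 + 10 + 16 = 51.
Best is Rigel, Canopus, Orion, and Vega with total return 51.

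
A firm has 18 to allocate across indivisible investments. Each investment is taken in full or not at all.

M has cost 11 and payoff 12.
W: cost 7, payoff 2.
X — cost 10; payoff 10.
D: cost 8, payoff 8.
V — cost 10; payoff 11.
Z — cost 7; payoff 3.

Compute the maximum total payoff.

X + D: cost 10 + 8 = 18 ≤ 18, payoff 10 + 8 = 18.
D + V: cost 8 + 10 = 18 ≤ 18, payoff 8 + 11 = 19.
M + Z: cost 11 + 7 = 18 ≤ 18, payoff 12 + 3 = 15.
Best is D and V with total payoff 19.

19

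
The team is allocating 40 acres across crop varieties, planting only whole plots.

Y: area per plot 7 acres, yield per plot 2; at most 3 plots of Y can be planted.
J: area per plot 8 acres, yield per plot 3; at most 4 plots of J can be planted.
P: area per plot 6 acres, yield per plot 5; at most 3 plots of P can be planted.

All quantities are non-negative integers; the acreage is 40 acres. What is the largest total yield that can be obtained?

22

P has the best ratio (5/6); taking only P gives at most 3×5 = 15 (stopped by the supply cap of 3).
Mixing does better — 2×Y, 1×J, and 3×P: area 40 ≤ 40, yield 2·2 + 1·3 + 3·5 = 22.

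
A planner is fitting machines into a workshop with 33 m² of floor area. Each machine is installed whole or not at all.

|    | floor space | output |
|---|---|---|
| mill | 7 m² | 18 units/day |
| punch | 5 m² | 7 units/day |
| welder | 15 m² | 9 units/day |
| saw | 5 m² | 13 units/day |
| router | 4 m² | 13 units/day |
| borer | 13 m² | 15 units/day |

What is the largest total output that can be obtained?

59

This is a 0-1 knapsack instance.
Allowing fractional choices, the relaxed optimum would be about 64.8, but machines are indivisible.
mill + saw + router + borer: floor space 7 + 5 + 4 + 13 = 29 ≤ 33, output 18 + 13 + 13 + 15 = 59.
mill + punch + saw + borer: floor space 7 + 5 + 5 + 13 = 30 ≤ 33, output 18 + 7 + 13 + 15 = 53.
mill + punch + router + borer: floor space 7 + 5 + 4 + 13 = 29 ≤ 33, output 18 + 7 + 13 + 15 = 53.
Best is mill, saw, router, and borer with total output 59.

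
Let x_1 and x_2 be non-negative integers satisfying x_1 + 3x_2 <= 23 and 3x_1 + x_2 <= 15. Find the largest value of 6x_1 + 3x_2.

36

Relaxing integrality, the LP optimum is 36.75 at (x_1,x_2) = (2.75, 6.75), which is not an integer point.
(x_1,x_2)=(3,6) is feasible, giving 36.
(x_1,x_2)=(2,7) is feasible, giving 33.
(x_1,x_2)=(3,5) is feasible, giving 33.
No feasible integer point exceeds 36.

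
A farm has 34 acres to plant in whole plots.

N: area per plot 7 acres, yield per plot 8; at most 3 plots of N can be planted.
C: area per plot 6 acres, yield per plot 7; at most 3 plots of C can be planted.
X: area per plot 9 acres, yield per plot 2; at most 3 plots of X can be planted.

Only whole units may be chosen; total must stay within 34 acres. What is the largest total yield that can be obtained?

38

Take 3×N and 2×C: area 33 ≤ 34, yield 3·8 + 2·7 = 38.
No other integer combination yields more.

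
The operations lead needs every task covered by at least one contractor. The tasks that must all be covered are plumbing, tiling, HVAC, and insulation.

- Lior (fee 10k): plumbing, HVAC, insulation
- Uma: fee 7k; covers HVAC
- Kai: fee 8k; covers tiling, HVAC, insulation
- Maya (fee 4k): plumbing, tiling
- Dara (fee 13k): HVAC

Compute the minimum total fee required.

Choose Kai and Maya: together they cover plumbing, tiling, HVAC, insulation — every task.
Total fee: 8 + 4 = 12.
No cover costs less than 12.

12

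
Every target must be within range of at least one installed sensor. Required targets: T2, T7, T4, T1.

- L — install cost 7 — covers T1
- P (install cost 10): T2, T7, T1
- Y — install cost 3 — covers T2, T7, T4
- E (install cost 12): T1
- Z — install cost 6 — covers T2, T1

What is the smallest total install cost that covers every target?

Choose Y and Z: together they cover T2, T7, T4, T1 — every target.
Total install cost: 3 + 6 = 9.
No cover costs less than 9.

9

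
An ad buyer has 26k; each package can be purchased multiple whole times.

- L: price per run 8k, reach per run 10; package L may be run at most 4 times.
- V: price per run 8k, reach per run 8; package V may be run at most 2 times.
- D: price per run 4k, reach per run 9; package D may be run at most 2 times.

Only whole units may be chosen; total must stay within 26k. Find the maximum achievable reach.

38

This is a bounded integer knapsack.
D has the best ratio (9/4); taking only D gives at most 2×9 = 18 (stopped by the supply cap of 2).
Mixing does better — 2×L and 2×D: price 24 ≤ 26, reach 2·10 + 2·9 = 38.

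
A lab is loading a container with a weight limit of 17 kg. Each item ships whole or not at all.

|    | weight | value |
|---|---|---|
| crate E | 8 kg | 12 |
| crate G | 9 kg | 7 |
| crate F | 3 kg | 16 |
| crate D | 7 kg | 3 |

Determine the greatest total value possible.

28

This is a 0-1 knapsack instance.
crate G + crate F: weight 9 + 3 = 12 ≤ 17, value 7 + 16 = 23.
crate E + crate F: weight 8 + 3 = 11 ≤ 17, value 12 + 16 = 28.
Best is crate E and crate F with total value 28.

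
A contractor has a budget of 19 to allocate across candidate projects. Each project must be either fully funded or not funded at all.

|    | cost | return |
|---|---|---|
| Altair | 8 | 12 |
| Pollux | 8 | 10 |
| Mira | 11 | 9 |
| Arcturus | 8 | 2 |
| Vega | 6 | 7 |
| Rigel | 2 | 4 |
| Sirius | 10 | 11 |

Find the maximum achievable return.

Altair + Pollux + Rigel: cost 8 + 8 + 2 = 18 ≤ 19, return 12 + 10 + 4 = 26.
Altair + Vega + Rigel: cost 8 + 6 + 2 = 16 ≤ 19, return 12 + 7 + 4 = 23.
Best is Altair, Pollux, and Rigel with total return 26.

26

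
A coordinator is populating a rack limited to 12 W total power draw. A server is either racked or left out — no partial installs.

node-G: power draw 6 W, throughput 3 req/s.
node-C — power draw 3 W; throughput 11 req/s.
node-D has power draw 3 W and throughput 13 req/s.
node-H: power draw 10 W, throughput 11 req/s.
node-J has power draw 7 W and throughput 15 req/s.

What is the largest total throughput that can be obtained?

Take node-D and node-J: power draw 3 + 7 = 10 ≤ 12, throughput 13 + 15 = 28.
No other feasible combination does better.

28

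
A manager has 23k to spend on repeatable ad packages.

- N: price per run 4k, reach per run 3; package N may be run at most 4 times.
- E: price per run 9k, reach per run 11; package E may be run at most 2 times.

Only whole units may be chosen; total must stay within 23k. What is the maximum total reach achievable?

25

2×E: price 18 ≤ 23, reach 2·11 = 22.
1×N and 2×E: price 22 ≤ 23, reach 1·3 + 2·11 = 25.
Best is 25.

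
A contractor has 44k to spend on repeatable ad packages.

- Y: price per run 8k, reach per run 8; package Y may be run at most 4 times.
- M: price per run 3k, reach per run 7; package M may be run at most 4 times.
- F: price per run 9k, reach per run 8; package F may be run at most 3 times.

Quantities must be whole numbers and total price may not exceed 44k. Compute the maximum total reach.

This is a bounded integer knapsack.
Take 4×Y and 4×M: price 44 ≤ 44, reach 4·8 + 4·7 = 60.
M has the best ratio (7/3) and is taken to its limit of 4; remaining capacity is filled optimally with the others.

60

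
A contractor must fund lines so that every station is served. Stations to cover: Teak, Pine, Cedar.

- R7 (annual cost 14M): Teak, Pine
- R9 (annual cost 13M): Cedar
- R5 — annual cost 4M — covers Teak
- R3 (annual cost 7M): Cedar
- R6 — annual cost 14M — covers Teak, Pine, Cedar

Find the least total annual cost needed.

R6 alone covers Teak, Pine, Cedar — every station.
Total annual cost: 14.

14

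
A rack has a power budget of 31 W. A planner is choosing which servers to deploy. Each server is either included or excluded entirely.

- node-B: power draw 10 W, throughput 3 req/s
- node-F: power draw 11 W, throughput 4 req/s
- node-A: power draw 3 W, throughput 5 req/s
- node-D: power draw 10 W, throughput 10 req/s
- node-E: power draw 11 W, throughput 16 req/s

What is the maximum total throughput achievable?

31

Take node-A, node-D, and node-E: power draw 3 + 10 + 11 = 24 ≤ 31, throughput 5 + 10 + 16 = 31.
No other feasible combination does better.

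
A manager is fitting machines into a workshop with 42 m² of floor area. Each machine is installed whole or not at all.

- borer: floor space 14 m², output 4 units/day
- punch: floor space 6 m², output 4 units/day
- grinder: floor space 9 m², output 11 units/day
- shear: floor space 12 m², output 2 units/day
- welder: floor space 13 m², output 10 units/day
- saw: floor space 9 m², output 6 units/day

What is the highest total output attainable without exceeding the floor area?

Allowing fractional choices, the relaxed optimum would be about 32.4, but machines are indivisible.
borer + punch + grinder + welder: floor space 14 + 6 + 9 + 13 = 42 ≤ 42, output 4 + 4 + 11 + 10 = 29.
punch + grinder + welder + saw: floor space 6 + 9 + 13 + 9 = 37 ≤ 42, output 4 + 11 + 10 + 6 = 31.
grinder + welder + saw: floor space 9 + 13 + 9 = 31 ≤ 42, output 11 + 10 + 6 = 27.
Best is punch, grinder, welder, and saw with total output 31.

31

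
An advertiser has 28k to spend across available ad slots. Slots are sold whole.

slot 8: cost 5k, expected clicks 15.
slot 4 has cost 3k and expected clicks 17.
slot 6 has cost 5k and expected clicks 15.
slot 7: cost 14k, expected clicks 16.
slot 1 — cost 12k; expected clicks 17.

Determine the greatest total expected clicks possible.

slot 8 + slot 4 + slot 6 + slot 1: cost 5 + 3 + 5 + 12 = 25 ≤ 28, expected clicks 15 + 17 + 15 + 17 = 64.
slot 8 + slot 4 + slot 1: cost 5 + 3 + 12 = 20 ≤ 28, expected clicks 15 + 17 + 17 = 49.
slot 8 + slot 4 + slot 6 + slot 7: cost 5 + 3 + 5 + 14 = 27 ≤ 28, expected clicks 15 + 17 + 15 + 16 = 63.
Best is slot 8, slot 4, slot 6, and slot 1 with total expected clicks 64.

64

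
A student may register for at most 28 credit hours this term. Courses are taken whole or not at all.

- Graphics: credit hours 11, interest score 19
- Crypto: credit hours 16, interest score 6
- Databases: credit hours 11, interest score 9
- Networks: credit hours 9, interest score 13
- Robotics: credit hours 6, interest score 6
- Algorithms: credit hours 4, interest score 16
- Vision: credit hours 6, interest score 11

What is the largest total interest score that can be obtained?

52

This is an integer program with binary decision variables.
Allowing fractional choices, the relaxed optimum would be about 56.1, but courses are indivisible.
Graphics + Robotics + Algorithms + Vision: credit hours 11 + 6 + 4 + 6 = 27 ≤ 28, interest score 19 + 6 + 16 + 11 = 52.
Graphics + Networks + Algorithms: credit hours 11 + 9 + 4 = 24 ≤ 28, interest score 19 + 13 + 16 = 48.
Graphics + Algorithms + Vision: credit hours 11 + 4 + 6 = 21 ≤ 28, interest score 19 + 16 + 11 = 46.
Best is Graphics, Robotics, Algorithms, and Vision with total interest score 52.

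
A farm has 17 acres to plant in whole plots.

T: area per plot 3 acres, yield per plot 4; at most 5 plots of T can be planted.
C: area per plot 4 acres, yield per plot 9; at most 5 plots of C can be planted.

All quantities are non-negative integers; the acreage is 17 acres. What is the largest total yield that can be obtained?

Take 4×C: area 16 ≤ 17, yield 4·9 = 36.
No other integer combination yields more.

36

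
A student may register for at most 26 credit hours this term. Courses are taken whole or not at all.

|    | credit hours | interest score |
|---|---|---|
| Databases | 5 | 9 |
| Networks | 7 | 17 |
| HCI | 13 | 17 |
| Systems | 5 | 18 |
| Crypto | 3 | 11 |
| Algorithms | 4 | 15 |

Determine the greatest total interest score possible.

70

Treat it as a binary knapsack problem.
Take Databases, Networks, Systems, Crypto, and Algorithms: credit hours 5 + 7 + 5 + 3 + 4 = 24 ≤ 26, interest score 9 + 17 + 18 + 11 + 15 = 70.
No other feasible combination does better.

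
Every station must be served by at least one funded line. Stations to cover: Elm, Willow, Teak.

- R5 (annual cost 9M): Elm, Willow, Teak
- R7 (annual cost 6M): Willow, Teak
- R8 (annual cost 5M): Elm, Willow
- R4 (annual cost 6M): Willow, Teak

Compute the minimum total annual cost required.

R5 alone covers Elm, Willow, Teak — every station.
Total annual cost: 9.

9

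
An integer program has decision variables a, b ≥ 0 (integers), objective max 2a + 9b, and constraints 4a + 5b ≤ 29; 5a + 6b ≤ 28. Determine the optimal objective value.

(a,b)=(0,4): 4·0+5·4=20≤29, 5·0+6·4=24≤28, objective 36.
(a,b)=(1,3): 4·1+5·3=19≤29, 5·1+6·3=23≤28, objective 29.
(a,b)=(0,3): 4·0+5·3=15≤29, 5·0+6·3=18≤28, objective 27.
Maximum is 36 at (a,b)=(0,4).

36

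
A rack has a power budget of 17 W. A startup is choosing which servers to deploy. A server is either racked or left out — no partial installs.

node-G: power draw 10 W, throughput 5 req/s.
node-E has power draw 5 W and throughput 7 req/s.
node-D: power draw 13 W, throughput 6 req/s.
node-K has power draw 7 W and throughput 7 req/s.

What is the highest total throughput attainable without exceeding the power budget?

14

This is an integer program with binary decision variables.
node-G + node-E: power draw 10 + 5 = 15 ≤ 17, throughput 5 + 7 = 12.
node-E + node-K: power draw 5 + 7 = 12 ≤ 17, throughput 7 + 7 = 14.
Best is node-E and node-K with total throughput 14.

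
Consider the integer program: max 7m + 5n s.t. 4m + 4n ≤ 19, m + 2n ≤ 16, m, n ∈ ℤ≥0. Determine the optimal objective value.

(m,n)=(4,0) is feasible, giving 28.
(m,n)=(3,1) is feasible, giving 26.
(m,n)=(3,0) is feasible, giving 21.
Maximum is 28 at (m,n)=(4,0).

28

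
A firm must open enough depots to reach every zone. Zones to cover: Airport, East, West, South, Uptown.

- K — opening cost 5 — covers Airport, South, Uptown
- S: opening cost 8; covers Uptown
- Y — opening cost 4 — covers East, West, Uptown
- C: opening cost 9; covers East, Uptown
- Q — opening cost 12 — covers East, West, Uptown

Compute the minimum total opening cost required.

9

This is a weighted set-cover instance.
Choose K and Y: together they cover Airport, East, West, South, Uptown — every zone.
Total opening cost: 5 + 4 = 9.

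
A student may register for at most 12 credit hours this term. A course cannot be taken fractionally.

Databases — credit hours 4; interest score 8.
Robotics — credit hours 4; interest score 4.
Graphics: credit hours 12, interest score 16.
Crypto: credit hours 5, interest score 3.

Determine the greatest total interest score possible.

16

This is an integer program with binary decision variables.
Take Graphics: credit hours 12 ≤ 12, interest score 16.
No other feasible combination does better.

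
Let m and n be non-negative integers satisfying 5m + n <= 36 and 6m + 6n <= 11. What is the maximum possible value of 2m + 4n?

(m,n)=(0,1): 5·0+1·1=1≤36, 6·0+6·1=6≤11, objective 4.
(m,n)=(1,0): 5·1+1·0=5≤36, 6·1+6·0=6≤11, objective 2.
The best lattice point is (0,1), giving 4.

4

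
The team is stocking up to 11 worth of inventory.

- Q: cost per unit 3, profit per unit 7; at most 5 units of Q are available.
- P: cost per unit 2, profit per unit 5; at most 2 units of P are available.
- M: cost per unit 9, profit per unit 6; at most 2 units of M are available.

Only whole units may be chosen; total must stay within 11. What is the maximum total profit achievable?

P has the best ratio (5/2); taking only P gives at most 2×5 = 10 (stopped by the supply cap of 2).
Mixing does better — 3×Q and 1×P: cost 11 ≤ 11, profit 3·7 + 1·5 = 26.

26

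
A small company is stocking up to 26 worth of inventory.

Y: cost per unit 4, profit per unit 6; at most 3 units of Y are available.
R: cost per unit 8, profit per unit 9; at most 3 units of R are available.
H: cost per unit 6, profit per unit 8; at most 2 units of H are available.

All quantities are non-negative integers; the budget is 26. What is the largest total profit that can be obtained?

35

3×Y, 1×R, and 1×H: cost 26 ≤ 26, profit 3·6 + 1·9 + 1·8 = 35.
3×Y and 2×H: cost 24 ≤ 26, profit 3·6 + 2·8 = 34.
Best is 35.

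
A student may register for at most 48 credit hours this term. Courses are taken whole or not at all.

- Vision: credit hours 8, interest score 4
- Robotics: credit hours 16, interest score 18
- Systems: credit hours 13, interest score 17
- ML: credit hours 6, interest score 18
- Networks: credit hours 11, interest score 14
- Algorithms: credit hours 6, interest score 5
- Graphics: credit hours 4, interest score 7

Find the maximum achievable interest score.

Treat it as a binary knapsack problem.
Allowing fractional choices, the relaxed optimum would be about 71.8, but courses are indivisible.
Robotics + Systems + ML + Networks: credit hours 16 + 13 + 6 + 11 = 46 ≤ 48, interest score 18 + 17 + 18 + 14 = 67.
Robotics + Systems + ML + Algorithms + Graphics: credit hours 16 + 13 + 6 + 6 + 4 = 45 ≤ 48, interest score 18 + 17 + 18 + 5 + 7 = 65.
Best is Robotics, Systems, ML, and Networks with total interest score 67.

67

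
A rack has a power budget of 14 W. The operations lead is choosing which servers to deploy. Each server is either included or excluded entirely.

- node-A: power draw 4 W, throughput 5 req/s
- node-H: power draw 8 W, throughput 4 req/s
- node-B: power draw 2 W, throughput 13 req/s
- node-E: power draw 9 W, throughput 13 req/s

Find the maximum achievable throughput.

Treat it as a binary knapsack problem.
Allowing fractional choices, the relaxed optimum would be about 29.8, but servers are indivisible.
node-B + node-E: power draw 2 + 9 = 11 ≤ 14, throughput 13 + 13 = 26.
node-A + node-H + node-B: power draw 4 + 8 + 2 = 14 ≤ 14, throughput 5 + 4 + 13 = 22.
Best is node-B and node-E with total throughput 26.

26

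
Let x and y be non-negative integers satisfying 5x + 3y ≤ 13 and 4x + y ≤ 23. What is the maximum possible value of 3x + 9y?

36

The continuous relaxation peaks at (0, 4.33) with value 39.00; rounding to a feasible lattice point costs some objective.
(x,y)=(0,4) is feasible, giving 36.
(x,y)=(0,3) is feasible, giving 27.
Maximum is 36 at (x,y)=(0,4).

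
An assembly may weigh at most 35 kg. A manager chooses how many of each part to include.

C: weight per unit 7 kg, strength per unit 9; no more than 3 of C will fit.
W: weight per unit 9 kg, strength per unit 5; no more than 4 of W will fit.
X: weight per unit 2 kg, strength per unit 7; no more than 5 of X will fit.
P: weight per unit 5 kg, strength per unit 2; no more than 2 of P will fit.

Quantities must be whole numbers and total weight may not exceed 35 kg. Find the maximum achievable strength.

62

This is a bounded integer knapsack.
Take 3×C and 5×X: weight 31 ≤ 35, strength 3·9 + 5·7 = 62.
X has the best ratio (7/2) and is taken to its limit of 5; remaining capacity is filled optimally with the others.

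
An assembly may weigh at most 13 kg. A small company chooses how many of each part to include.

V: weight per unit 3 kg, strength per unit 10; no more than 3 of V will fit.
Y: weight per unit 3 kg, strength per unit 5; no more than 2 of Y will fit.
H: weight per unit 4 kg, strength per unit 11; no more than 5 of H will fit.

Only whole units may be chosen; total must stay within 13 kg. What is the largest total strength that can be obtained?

V has the best ratio (10/3); taking only V gives at most 3×10 = 30 (stopped by the supply cap of 3).
Mixing does better — 3×V and 1×H: weight 13 ≤ 13, strength 3·10 + 1·11 = 41.

41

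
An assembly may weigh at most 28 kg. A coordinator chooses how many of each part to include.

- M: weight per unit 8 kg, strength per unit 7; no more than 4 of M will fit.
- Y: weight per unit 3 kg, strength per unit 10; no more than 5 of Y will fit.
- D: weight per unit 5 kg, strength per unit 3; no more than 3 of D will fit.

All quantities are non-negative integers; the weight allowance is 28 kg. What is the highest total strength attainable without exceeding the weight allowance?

This is a bounded integer knapsack.
1×M, 5×Y, and 1×D: weight 28 ≤ 28, strength 1·7 + 5·10 + 1·3 = 60.
1×M and 5×Y: weight 23 ≤ 28, strength 1·7 + 5·10 = 57.
Best is 60.

60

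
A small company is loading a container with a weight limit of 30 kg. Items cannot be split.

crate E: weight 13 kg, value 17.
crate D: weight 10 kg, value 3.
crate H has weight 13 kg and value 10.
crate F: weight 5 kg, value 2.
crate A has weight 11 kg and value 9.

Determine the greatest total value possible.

crate E + crate H: weight 13 + 13 = 26 ≤ 30, value 17 + 10 = 27.
crate E + crate F + crate A: weight 13 + 5 + 11 = 29 ≤ 30, value 17 + 2 + 9 = 28.
Best is crate E, crate F, and crate A with total value 28.

28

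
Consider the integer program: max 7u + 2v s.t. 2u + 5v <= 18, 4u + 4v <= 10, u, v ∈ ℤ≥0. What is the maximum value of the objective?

14

(u,v)=(2,0): 2·2+5·0=4≤18, 4·2+4·0=8≤10, objective 14.
(u,v)=(1,1): 2·1+5·1=7≤18, 4·1+4·1=8≤10, objective 9.
(u,v)=(1,0): 2·1+5·0=2≤18, 4·1+4·0=4≤10, objective 7.
No feasible integer point exceeds 14.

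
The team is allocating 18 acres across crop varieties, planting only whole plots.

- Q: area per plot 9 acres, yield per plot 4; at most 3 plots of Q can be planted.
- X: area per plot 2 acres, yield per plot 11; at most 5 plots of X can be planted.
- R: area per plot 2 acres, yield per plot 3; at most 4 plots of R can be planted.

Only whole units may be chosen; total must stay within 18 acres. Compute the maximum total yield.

67

5×X and 3×R: area 16 ≤ 18, yield 5·11 + 3·3 = 64.
5×X and 4×R: area 18 ≤ 18, yield 5·11 + 4·3 = 67.
Best is 67.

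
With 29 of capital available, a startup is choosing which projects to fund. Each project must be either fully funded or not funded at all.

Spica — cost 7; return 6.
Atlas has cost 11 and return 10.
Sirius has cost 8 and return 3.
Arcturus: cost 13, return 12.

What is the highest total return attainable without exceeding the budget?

22

Allowing fractional choices, the relaxed optimum would be about 26.3, but projects are indivisible.
Spica + Sirius + Arcturus: cost 7 + 8 + 13 = 28 ≤ 29, return 6 + 3 + 12 = 21.
Atlas + Arcturus: cost 11 + 13 = 24 ≤ 29, return 10 + 12 = 22.
Spica + Atlas + Sirius: cost 7 + 11 + 8 = 26 ≤ 29, return 6 + 10 + 3 = 19.
Best is Atlas and Arcturus with total return 22.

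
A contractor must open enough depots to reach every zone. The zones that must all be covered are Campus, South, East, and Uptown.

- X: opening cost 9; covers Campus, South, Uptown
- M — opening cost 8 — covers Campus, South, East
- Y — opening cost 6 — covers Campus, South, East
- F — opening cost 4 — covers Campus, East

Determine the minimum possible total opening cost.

13

The greedy cost-per-new-zone heuristic would pick Y and X for 15, but a cheaper cover exists.
Choose X and F: together they cover Campus, South, East, Uptown — every zone.
Total opening cost: 9 + 4 = 13.
No cover costs less than 13.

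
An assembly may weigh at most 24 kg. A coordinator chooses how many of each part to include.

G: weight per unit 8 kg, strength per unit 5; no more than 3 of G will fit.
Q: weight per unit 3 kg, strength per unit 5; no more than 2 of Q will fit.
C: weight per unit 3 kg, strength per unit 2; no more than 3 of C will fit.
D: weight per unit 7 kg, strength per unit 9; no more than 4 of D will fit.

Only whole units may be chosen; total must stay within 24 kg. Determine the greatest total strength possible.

This is a bounded integer knapsack.
Q has the best ratio (5/3); taking only Q gives at most 2×5 = 10 (stopped by the supply cap of 2).
Mixing does better — 1×Q and 3×D: weight 24 ≤ 24, strength 1·5 + 3·9 = 32.

32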